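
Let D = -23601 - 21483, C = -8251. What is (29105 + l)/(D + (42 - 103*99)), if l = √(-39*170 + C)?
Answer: -29105/55239 - I*√14881/55239 ≈ -0.52689 - 0.0022084*I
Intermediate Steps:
D = -45084
l = I*√14881 (l = √(-39*170 - 8251) = √(-6630 - 8251) = √(-14881) = I*√14881 ≈ 121.99*I)
(29105 + l)/(D + (42 - 103*99)) = (29105 + I*√14881)/(-45084 + (42 - 103*99)) = (29105 + I*√14881)/(-45084 + (42 - 10197)) = (29105 + I*√14881)/(-45084 - 10155) = (29105 + I*√14881)/(-55239) = (29105 + I*√14881)*(-1/55239) = -29105/55239 - I*√14881/55239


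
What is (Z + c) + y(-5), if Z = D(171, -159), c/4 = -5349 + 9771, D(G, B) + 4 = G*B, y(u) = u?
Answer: -9510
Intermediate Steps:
D(G, B) = -4 + B*G (D(G, B) = -4 + G*B = -4 + B*G)
c = 17688 (c = 4*(-5349 + 9771) = 4*4422 = 17688)
Z = -27193 (Z = -4 - 159*171 = -4 - 27189 = -27193)
(Z + c) + y(-5) = (-27193 + 17688) - 5 = -9505 - 5 = -9510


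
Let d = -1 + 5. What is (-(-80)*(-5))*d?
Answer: -1600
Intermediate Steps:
d = 4
(-(-80)*(-5))*d = -(-80)*(-5)*4 = -16*25*4 = -400*4 = -1600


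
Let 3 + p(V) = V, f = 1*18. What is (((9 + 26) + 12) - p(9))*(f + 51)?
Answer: 2829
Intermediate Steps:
f = 18
p(V) = -3 + V
(((9 + 26) + 12) - p(9))*(f + 51) = (((9 + 26) + 12) - (-3 + 9))*(18 + 51) = ((35 + 12) - 1*6)*69 = (47 - 6)*69 = 41*69 = 2829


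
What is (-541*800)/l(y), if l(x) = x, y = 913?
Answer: -432800/913 ≈ -474.04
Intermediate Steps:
(-541*800)/l(y) = -541*800/913 = -432800*1/913 = -432800/913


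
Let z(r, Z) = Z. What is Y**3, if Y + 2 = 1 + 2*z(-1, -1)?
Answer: -27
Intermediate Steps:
Y = -3 (Y = -2 + (1 + 2*(-1)) = -2 + (1 - 2) = -2 - 1 = -3)
Y**3 = (-3)**3 = -27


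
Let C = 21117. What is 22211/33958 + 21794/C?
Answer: 1209110339/717091086 ≈ 1.6861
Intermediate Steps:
22211/33958 + 21794/C = 22211/33958 + 21794/21117 = 1209110339/717091086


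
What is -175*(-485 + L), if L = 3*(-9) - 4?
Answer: 90300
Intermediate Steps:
L = -31 (L = -27 - 4 = -31)
-175*(-485 + L) = -175*(-485 - 31) = -175*(-516) = 90300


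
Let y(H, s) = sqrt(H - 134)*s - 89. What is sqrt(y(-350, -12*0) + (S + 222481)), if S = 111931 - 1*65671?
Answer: 2*sqrt(67163) ≈ 518.32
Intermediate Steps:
y(H, s) = -89 + s*sqrt(-134 + H) (y(H, s) = sqrt(-134 + H)*s - 89 = s*sqrt(-134 + H) - 89 = -89 + s*sqrt(-134 + H))
S = 46260 (S = 111931 - 65671 = 46260)
sqrt(y(-350, -12*0) + (S + 222481)) = sqrt((-89 + (-12*0)*sqrt(-134 - 350)) + (46260 + 222481)) = sqrt((-89 + 0*sqrt(-484)) + 268741) = sqrt((-89 + 0*(22*I)) + 268741) = sqrt((-89 + 0) + 268741) = sqrt(-89 + 268741) = sqrt(268652) = 2*sqrt(67163)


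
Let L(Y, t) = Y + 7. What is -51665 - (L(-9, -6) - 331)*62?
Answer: -31019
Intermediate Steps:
L(Y, t) = 7 + Y
-51665 - (L(-9, -6) - 331)*62 = -51665 - ((7 - 9) - 331)*62 = -51665 - (-2 - 331)*62 = -51665 - (-333)*62 = -51665 - 1*(-20646) = -51665 + 20646 = -31019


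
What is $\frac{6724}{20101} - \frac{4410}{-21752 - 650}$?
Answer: $\frac{119638229}{225151301} \approx 0.53137$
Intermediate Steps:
$\frac{6724}{20101} - \frac{4410}{-21752 - 650} = 6724 \cdot \frac{1}{20101} - \frac{4410}{-22402} = \frac{6724}{20101} - - \frac{2205}{11201} = \frac{6724}{20101} + \frac{2205}{11201} = \frac{119638229}{225151301}$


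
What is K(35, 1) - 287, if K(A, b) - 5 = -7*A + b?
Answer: -526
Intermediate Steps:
K(A, b) = 5 + b - 7*A (K(A, b) = 5 + (-7*A + b) = 5 + (b - 7*A) = 5 + b - 7*A)
K(35, 1) - 287 = (5 + 1 - 7*35) - 287 = (5 + 1 - 245) - 287 = -239 - 287 = -526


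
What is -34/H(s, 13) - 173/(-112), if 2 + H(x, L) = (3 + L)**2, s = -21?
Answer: 20067/14224 ≈ 1.4108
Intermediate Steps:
H(x, L) = -2 + (3 + L)**2
-34/H(s, 13) - 173/(-112) = -34/(-2 + (3 + 13)**2) - 173/(-112) = -34/(-2 + 16**2) - 173*(-1/112) = -34/(-2 + 256) + 173/112 = -34/254 + 173/112 = -34*1/254 + 173/112 = -17/127 + 173/112 = 20067/14224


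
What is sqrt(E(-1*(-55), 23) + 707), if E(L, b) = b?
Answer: sqrt(730) ≈ 27.019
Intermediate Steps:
sqrt(E(-1*(-55), 23) + 707) = sqrt(23 + 707) = sqrt(730)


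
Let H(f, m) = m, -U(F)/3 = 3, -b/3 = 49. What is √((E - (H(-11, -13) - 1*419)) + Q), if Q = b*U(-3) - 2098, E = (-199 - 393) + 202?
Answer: I*√733 ≈ 27.074*I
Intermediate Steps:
b = -147 (b = -3*49 = -147)
U(F) = -9 (U(F) = -3*3 = -9)
E = -390 (E = -592 + 202 = -390)
Q = -775 (Q = -147*(-9) - 2098 = 1323 - 2098 = -775)
√((E - (H(-11, -13) - 1*419)) + Q) = √((-390 - (-13 - 1*419)) - 775) = √((-390 - (-13 - 419)) - 775) = √((-390 - 1*(-432)) - 775) = √((-390 + 432) - 775) = √(42 - 775) = √(-733) = I*√733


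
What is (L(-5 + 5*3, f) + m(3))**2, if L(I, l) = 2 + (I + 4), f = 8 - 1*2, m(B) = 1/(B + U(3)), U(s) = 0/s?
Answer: 2401/9 ≈ 266.78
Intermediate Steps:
U(s) = 0
m(B) = 1/B (m(B) = 1/(B + 0) = 1/B)
f = 6 (f = 8 - 2 = 6)
L(I, l) = 6 + I (L(I, l) = 2 + (4 + I) = 6 + I)
(L(-5 + 5*3, f) + m(3))**2 = ((6 + (-5 + 5*3)) + 1/3)**2 = ((6 + (-5 + 15)) + 1/3)**2 = ((6 + 10) + 1/3)**2 = (16 + 1/3)**2 = (49/3)**2 = 2401/9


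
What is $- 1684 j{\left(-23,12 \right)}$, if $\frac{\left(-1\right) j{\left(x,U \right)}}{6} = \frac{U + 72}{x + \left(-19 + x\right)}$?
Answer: $- \frac{848736}{65} \approx -13057.0$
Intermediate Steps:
$j{\left(x,U \right)} = - \frac{6 \left(72 + U\right)}{-19 + 2 x}$ ($j{\left(x,U \right)} = - 6 \frac{U + 72}{x + \left(-19 + x\right)} = - 6 \frac{72 + U}{-19 + 2 x} = - \frac{6 \left(72 + U\right)}{-19 + 2 x}$)
$- 1684 j{\left(-23,12 \right)} = - 1684 \frac{6 \left(-72 - 12\right)}{-19 + 2 \left(-23\right)} = - 1684 \frac{6 \left(-72 - 12\right)}{-19 - 46} = - 1684 \cdot 6 \frac{1}{-65} \left(-84\right) = - 1684 \cdot 6 \left(- \frac{1}{65}\right) \left(-84\right) = \left(-1684\right) \frac{504}{65} = - \frac{848736}{65}$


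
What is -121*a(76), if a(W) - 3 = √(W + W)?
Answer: -363 - 242*√38 ≈ -1854.8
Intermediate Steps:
a(W) = 3 + √2*√W (a(W) = 3 + √(W + W) = 3 + √(2*W) = 3 + √2*√W)
-121*a(76) = -121*(3 + √2*√76) = -121*(3 + √2*(2*√19)) = -121*(3 + 2*√38) = -363 - 242*√38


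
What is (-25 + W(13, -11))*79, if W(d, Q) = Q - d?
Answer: -3871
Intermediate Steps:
(-25 + W(13, -11))*79 = (-25 + (-11 - 1*13))*79 = (-25 + (-11 - 13))*79 = (-25 - 24)*79 = -49*79 = -3871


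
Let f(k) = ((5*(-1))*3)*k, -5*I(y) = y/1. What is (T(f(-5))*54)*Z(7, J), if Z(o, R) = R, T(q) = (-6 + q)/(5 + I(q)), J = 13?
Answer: -24219/5 ≈ -4843.8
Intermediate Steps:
I(y) = -y/5 (I(y) = -y/(5*1) = -y/5)
f(k) = -15*k (f(k) = (-5*3)*k = -15*k)
T(q) = (-6 + q)/(5 - q/5)
(T(f(-5))*54)*Z(7, J) = ((5*(6 - (-15)*(-5))/(-25 - 15*(-5)))*54)*13 = ((5*(6 - 1*75)/(-25 + 75))*54)*13 = ((5*(6 - 75)/50)*54)*13 = ((5*(1/50)*(-69))*54)*13 = -69/10*54*13 = -1863/5*13 = -24219/5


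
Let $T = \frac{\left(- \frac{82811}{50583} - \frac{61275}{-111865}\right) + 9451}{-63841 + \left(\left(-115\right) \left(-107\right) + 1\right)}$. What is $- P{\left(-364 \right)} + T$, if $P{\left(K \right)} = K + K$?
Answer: $\frac{3265199408624473}{4486294031505} \approx 727.82$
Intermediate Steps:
$P{\left(K \right)} = 2 K$
$T = - \frac{822646311167}{4486294031505}$ ($T = \frac{\left(\left(-82811\right) \frac{1}{50583} - - \frac{12255}{22373}\right) + 9451}{-63841 + \left(12305 + 1\right)} = \frac{\left(- \frac{82811}{50583} + \frac{12255}{22373}\right) + 9451}{-63841 + 12306} = \frac{- \frac{94833526}{87053343} + 9451}{-51535} = \frac{822646311167}{87053343} \left(- \frac{1}{51535}\right) = - \frac{822646311167}{4486294031505} \approx -0.18337$)
$- P{\left(-364 \right)} + T = - 2 \left(-364\right) - \frac{822646311167}{4486294031505} = \left(-1\right) \left(-728\right) - \frac{822646311167}{4486294031505} = 728 - \frac{822646311167}{4486294031505} = \frac{3265199408624473}{4486294031505}$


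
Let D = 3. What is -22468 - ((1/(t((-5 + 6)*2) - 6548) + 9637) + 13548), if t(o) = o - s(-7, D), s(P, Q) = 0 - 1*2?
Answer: -298753231/6544 ≈ -45653.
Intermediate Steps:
s(P, Q) = -2 (s(P, Q) = 0 - 2 = -2)
t(o) = 2 + o (t(o) = o - 1*(-2) = o + 2 = 2 + o)
-22468 - ((1/(t((-5 + 6)*2) - 6548) + 9637) + 13548) = -22468 - ((1/((2 + (-5 + 6)*2) - 6548) + 9637) + 13548) = -22468 - ((1/((2 + 1*2) - 6548) + 9637) + 13548) = -22468 - ((1/((2 + 2) - 6548) + 9637) + 13548) = -22468 - ((1/(4 - 6548) + 9637) + 13548) = -22468 - ((1/(-6544) + 9637) + 13548) = -22468 - ((-1/6544 + 9637) + 13548) = -22468 - (63064527/6544 + 13548) = -22468 - 1*151722639/6544 = -22468 - 151722639/6544 = -298753231/6544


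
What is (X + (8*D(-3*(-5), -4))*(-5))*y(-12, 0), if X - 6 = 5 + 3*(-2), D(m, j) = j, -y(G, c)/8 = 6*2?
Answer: -15840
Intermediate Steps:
y(G, c) = -96 (y(G, c) = -48*2 = -8*12 = -96)
X = 5 (X = 6 + (5 + 3*(-2)) = 6 + (5 - 6) = 6 - 1 = 5)
(X + (8*D(-3*(-5), -4))*(-5))*y(-12, 0) = (5 + (8*(-4))*(-5))*(-96) = (5 - 32*(-5))*(-96) = (5 + 160)*(-96) = 165*(-96) = -15840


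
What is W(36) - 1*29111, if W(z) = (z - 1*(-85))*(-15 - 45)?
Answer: -36371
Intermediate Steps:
W(z) = -5100 - 60*z (W(z) = (z + 85)*(-60) = (85 + z)*(-60) = -5100 - 60*z)
W(36) - 1*29111 = (-5100 - 60*36) - 1*29111 = (-5100 - 2160) - 29111 = -7260 - 29111 = -36371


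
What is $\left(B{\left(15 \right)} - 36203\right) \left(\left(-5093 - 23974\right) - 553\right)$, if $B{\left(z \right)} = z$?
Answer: $1071888560$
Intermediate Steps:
$\left(B{\left(15 \right)} - 36203\right) \left(\left(-5093 - 23974\right) - 553\right) = \left(15 - 36203\right) \left(\left(-5093 - 23974\right) - 553\right) = - 36188 \left(\left(-5093 - 23974\right) - 553\right) = - 36188 \left(-29067 - 553\right) = \left(-36188\right) \left(-29620\right) = 1071888560$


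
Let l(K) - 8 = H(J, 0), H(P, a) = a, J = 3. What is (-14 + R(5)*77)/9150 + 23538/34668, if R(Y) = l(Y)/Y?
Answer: 30438673/44057250 ≈ 0.69089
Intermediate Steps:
l(K) = 8 (l(K) = 8 + 0 = 8)
R(Y) = 8/Y
(-14 + R(5)*77)/9150 + 23538/34668 = (-14 + (8/5)*77)/9150 + 23538/34668 = (-14 + (8*(⅕))*77)*(1/9150) + 23538*(1/34668) = (-14 + (8/5)*77)*(1/9150) + 3923/5778 = (-14 + 616/5)*(1/9150) + 3923/5778 = (546/5)*(1/9150) + 3923/5778 = 91/7625 + 3923/5778 = 30438673/44057250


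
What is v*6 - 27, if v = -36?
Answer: -243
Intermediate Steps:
v*6 - 27 = -36*6 - 27 = -216 - 27 = -243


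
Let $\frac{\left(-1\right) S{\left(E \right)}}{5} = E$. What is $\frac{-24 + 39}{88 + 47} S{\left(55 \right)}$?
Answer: $- \frac{275}{9} \approx -30.556$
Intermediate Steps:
$S{\left(E \right)} = - 5 E$
$\frac{-24 + 39}{88 + 47} S{\left(55 \right)} = \frac{-24 + 39}{88 + 47} \left(\left(-5\right) 55\right) = \frac{15}{135} \left(-275\right) = 15 \cdot \frac{1}{135} \left(-275\right) = \frac{1}{9} \left(-275\right) = - \frac{275}{9}$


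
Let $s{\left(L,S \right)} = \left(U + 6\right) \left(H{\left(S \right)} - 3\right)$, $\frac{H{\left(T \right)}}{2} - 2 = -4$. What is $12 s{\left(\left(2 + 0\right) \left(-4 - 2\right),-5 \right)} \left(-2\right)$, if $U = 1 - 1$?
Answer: $1008$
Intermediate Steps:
$U = 0$ ($U = 1 - 1 = 0$)
$H{\left(T \right)} = -4$ ($H{\left(T \right)} = 4 + 2 \left(-4\right) = 4 - 8 = -4$)
$s{\left(L,S \right)} = -42$ ($s{\left(L,S \right)} = \left(0 + 6\right) \left(-4 - 3\right) = 6 \left(-7\right) = -42$)
$12 s{\left(\left(2 + 0\right) \left(-4 - 2\right),-5 \right)} \left(-2\right) = 12 \left(-42\right) \left(-2\right) = \left(-504\right) \left(-2\right) = 1008$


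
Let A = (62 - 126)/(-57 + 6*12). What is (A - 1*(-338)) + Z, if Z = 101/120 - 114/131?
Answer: 1748613/5240 ≈ 333.70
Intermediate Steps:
A = -64/15 (A = -64/(-57 + 72) = -64/15 ≈ -4.2667)
Z = -449/15720 (Z = 101*(1/120) - 114*1/131 = 101/120 - 114/131 = -449/15720 ≈ -0.028562)
(A - 1*(-338)) + Z = (-64/15 - 1*(-338)) - 449/15720 = (-64/15 + 338) - 449/15720 = 5006/15 - 449/15720 = 1748613/5240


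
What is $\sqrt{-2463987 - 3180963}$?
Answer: $5 i \sqrt{225798} \approx 2375.9 i$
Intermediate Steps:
$\sqrt{-2463987 - 3180963} = \sqrt{-5644950} = 5 i \sqrt{225798}$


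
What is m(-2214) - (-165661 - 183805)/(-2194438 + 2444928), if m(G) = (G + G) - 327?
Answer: -595365242/125245 ≈ -4753.6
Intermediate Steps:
m(G) = -327 + 2*G (m(G) = 2*G - 327 = -327 + 2*G)
m(-2214) - (-165661 - 183805)/(-2194438 + 2444928) = (-327 + 2*(-2214)) - (-165661 - 183805)/(-2194438 + 2444928) = (-327 - 4428) - (-349466)/250490 = -4755 - (-349466)/250490 = -4755 - 1*(-174733/125245) = -4755 + 174733/125245 = -595365242/125245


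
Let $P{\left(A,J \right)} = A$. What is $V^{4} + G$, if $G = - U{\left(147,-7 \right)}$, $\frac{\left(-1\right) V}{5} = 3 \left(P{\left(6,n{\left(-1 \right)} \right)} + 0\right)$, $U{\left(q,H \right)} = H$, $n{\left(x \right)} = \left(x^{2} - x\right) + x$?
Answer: $65610007$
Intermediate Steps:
$n{\left(x \right)} = x^{2}$
$V = -90$ ($V = - 5 \cdot 3 \left(6 + 0\right) = - 5 \cdot 3 \cdot 6 = \left(-5\right) 18 = -90$)
$G = 7$ ($G = \left(-1\right) \left(-7\right) = 7$)
$V^{4} + G = \left(-90\right)^{4} + 7 = 65610000 + 7 = 65610007$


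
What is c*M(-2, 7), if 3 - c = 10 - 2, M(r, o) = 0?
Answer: 0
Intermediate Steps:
c = -5 (c = 3 - (10 - 2) = 3 - 1*8 = 3 - 8 = -5)
c*M(-2, 7) = -5*0 = 0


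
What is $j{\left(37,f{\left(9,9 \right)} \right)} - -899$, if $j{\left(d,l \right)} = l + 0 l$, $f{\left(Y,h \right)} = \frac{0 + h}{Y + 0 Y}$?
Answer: $900$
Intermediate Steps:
$f{\left(Y,h \right)} = \frac{h}{Y}$ ($f{\left(Y,h \right)} = \frac{h}{Y + 0} = \frac{h}{Y}$)
$j{\left(d,l \right)} = l$ ($j{\left(d,l \right)} = l + 0 = l$)
$j{\left(37,f{\left(9,9 \right)} \right)} - -899 = \frac{9}{9} - -899 = 9 \cdot \frac{1}{9} + 899 = 1 + 899 = 900$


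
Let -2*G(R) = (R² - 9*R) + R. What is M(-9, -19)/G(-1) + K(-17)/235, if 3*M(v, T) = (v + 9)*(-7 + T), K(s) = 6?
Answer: 6/235 ≈ 0.025532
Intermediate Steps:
G(R) = 4*R - R²/2 (G(R) = -((R² - 9*R) + R)/2 = -(R² - 8*R)/2 = 4*R - R²/2)
M(v, T) = (-7 + T)*(9 + v)/3 (M(v, T) = ((v + 9)*(-7 + T))/3 = ((9 + v)*(-7 + T))/3 = ((-7 + T)*(9 + v))/3 = (-7 + T)*(9 + v)/3)
M(-9, -19)/G(-1) + K(-17)/235 = (-21 + 3*(-19) - 7/3*(-9) + (⅓)*(-19)*(-9))/(((½)*(-1)*(8 - 1*(-1)))) + 6/235 = (-21 - 57 + 21 + 57)/(((½)*(-1)*(8 + 1))) + 6*(1/235) = 0/(((½)*(-1)*9)) + 6/235 = 0/(-9/2) + 6/235 = 0*(-2/9) + 6/235 = 0 + 6/235 = 6/235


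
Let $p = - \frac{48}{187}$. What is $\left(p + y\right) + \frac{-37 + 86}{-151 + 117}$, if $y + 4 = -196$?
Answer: $- \frac{75435}{374} \approx -201.7$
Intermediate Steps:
$y = -200$ ($y = -4 - 196 = -200$)
$p = - \frac{48}{187}$ ($p = \left(-48\right) \frac{1}{187} = - \frac{48}{187} \approx -0.25668$)
$\left(p + y\right) + \frac{-37 + 86}{-151 + 117} = \left(- \frac{48}{187} - 200\right) + \frac{-37 + 86}{-151 + 117} = - \frac{37448}{187} + \frac{49}{-34} = - \frac{37448}{187} + 49 \left(- \frac{1}{34}\right) = - \frac{37448}{187} - \frac{49}{34} = - \frac{75435}{374}$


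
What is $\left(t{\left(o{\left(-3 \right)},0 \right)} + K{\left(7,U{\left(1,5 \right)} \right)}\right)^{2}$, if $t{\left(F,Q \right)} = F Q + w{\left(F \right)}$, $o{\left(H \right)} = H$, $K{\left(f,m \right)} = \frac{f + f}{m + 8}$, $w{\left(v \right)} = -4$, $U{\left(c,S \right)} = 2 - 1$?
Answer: $\frac{484}{81} \approx 5.9753$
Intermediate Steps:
$U{\left(c,S \right)} = 1$
$K{\left(f,m \right)} = \frac{2 f}{8 + m}$
$t{\left(F,Q \right)} = -4 + F Q$ ($t{\left(F,Q \right)} = F Q - 4 = -4 + F Q$)
$\left(t{\left(o{\left(-3 \right)},0 \right)} + K{\left(7,U{\left(1,5 \right)} \right)}\right)^{2} = \left(\left(-4 - 0\right) + 2 \cdot 7 \frac{1}{8 + 1}\right)^{2} = \left(\left(-4 + 0\right) + 2 \cdot 7 \cdot \frac{1}{9}\right)^{2} = \left(-4 + 2 \cdot 7 \cdot \frac{1}{9}\right)^{2} = \left(-4 + \frac{14}{9}\right)^{2} = \left(- \frac{22}{9}\right)^{2} = \frac{484}{81}$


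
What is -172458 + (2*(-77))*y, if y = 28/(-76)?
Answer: -3275624/19 ≈ -1.7240e+5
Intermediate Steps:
y = -7/19 (y = 28*(-1/76) = -7/19 ≈ -0.36842)
-172458 + (2*(-77))*y = -172458 + (2*(-77))*(-7/19) = -172458 - 154*(-7/19) = -172458 + 1078/19 = -3275624/19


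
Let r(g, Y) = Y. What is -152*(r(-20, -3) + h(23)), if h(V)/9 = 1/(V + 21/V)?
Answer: 109668/275 ≈ 398.79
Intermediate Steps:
h(V) = 9/(V + 21/V)
-152*(r(-20, -3) + h(23)) = -152*(-3 + 9*23/(21 + 23**2)) = -152*(-3 + 9*23/(21 + 529)) = -152*(-3 + 9*23/550) = -152*(-3 + 9*23*(1/550)) = -152*(-3 + 207/550) = -152*(-1443/550) = 109668/275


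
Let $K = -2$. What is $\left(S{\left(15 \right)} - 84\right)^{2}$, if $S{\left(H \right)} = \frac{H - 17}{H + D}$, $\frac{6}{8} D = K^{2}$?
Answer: $\frac{26316900}{3721} \approx 7072.5$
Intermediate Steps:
$D = \frac{16}{3}$ ($D = \frac{4 \left(-2\right)^{2}}{3} = \frac{4}{3} \cdot 4 = \frac{16}{3} \approx 5.3333$)
$S{\left(H \right)} = \frac{-17 + H}{\frac{16}{3} + H}$ ($S{\left(H \right)} = \frac{H - 17}{H + \frac{16}{3}} = \frac{-17 + H}{\frac{16}{3} + H}$)
$\left(S{\left(15 \right)} - 84\right)^{2} = \left(\frac{3 \left(-17 + 15\right)}{16 + 3 \cdot 15} - 84\right)^{2} = \left(3 \frac{1}{16 + 45} \left(-2\right) - 84\right)^{2} = \left(3 \cdot \frac{1}{61} \left(-2\right) - 84\right)^{2} = \left(- \frac{6}{61} - 84\right)^{2} = \left(- \frac{5130}{61}\right)^{2} = \frac{26316900}{3721}$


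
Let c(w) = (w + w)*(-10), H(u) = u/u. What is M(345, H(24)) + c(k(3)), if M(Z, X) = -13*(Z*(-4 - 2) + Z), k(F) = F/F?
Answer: 22405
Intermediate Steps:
H(u) = 1
k(F) = 1
M(Z, X) = 65*Z (M(Z, X) = -13*(Z*(-6) + Z) = -13*(-6*Z + Z) = -(-65)*Z = 65*Z)
c(w) = -20*w (c(w) = (2*w)*(-10) = -20*w)
M(345, H(24)) + c(k(3)) = 65*345 - 20*1 = 22425 - 20 = 22405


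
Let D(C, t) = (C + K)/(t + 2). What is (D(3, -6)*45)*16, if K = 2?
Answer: -900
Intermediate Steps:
D(C, t) = (2 + C)/(2 + t) (D(C, t) = (C + 2)/(t + 2) = (2 + C)/(2 + t))
(D(3, -6)*45)*16 = (((2 + 3)/(2 - 6))*45)*16 = ((5/(-4))*45)*16 = (-1/4*5*45)*16 = -5/4*45*16 = -225/4*16 = -900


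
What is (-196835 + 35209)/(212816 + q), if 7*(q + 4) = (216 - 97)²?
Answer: -161626/214835 ≈ -0.75233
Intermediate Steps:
q = 2019 (q = -4 + (216 - 97)²/7 = -4 + (⅐)*119² = -4 + (⅐)*14161 = -4 + 2023 = 2019)
(-196835 + 35209)/(212816 + q) = (-196835 + 35209)/(212816 + 2019) = -161626/214835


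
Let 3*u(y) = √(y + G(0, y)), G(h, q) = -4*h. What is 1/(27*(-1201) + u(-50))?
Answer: -291843/9463593011 - 15*I*√2/9463593011 ≈ -3.0838e-5 - 2.2416e-9*I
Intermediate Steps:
u(y) = √y/3 (u(y) = √(y - 4*0)/3 = √(y + 0)/3 = √y/3)
1/(27*(-1201) + u(-50)) = 1/(27*(-1201) + √(-50)/3) = 1/(-32427 + (5*I*√2)/3) = 1/(-32427 + 5*I*√2/3)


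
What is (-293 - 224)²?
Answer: 267289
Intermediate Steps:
(-293 - 224)² = (-517)² = 267289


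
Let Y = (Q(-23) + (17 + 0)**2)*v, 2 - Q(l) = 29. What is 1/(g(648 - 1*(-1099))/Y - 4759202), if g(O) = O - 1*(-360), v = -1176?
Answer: -6288/29925862219 ≈ -2.1012e-7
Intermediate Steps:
Q(l) = -27 (Q(l) = 2 - 1*29 = 2 - 29 = -27)
Y = -308112 (Y = (-27 + (17 + 0)**2)*(-1176) = (-27 + 17**2)*(-1176) = (-27 + 289)*(-1176) = 262*(-1176) = -308112)
g(O) = 360 + O (g(O) = O + 360 = 360 + O)
1/(g(648 - 1*(-1099))/Y - 4759202) = 1/((360 + (648 - 1*(-1099)))/(-308112) - 4759202) = 1/((360 + (648 + 1099))*(-1/308112) - 4759202) = 1/((360 + 1747)*(-1/308112) - 4759202) = 1/(2107*(-1/308112) - 4759202) = 1/(-43/6288 - 4759202) = 1/(-29925862219/6288) = -6288/29925862219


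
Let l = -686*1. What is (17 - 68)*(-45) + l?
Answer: 1609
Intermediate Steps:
l = -686
(17 - 68)*(-45) + l = (17 - 68)*(-45) - 686 = -51*(-45) - 686 = 2295 - 686 = 1609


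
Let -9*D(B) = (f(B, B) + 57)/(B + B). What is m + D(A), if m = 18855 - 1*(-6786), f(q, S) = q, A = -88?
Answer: 40615313/1584 ≈ 25641.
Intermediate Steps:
D(B) = -(57 + B)/(18*B) (D(B) = -(B + 57)/(9*(B + B)) = -(57 + B)/(9*(2*B)) = -(57 + B)*1/(2*B)/9 = -(57 + B)/(18*B))
m = 25641 (m = 18855 + 6786 = 25641)
m + D(A) = 25641 + (1/18)*(-57 - 1*(-88))/(-88) = 25641 + (1/18)*(-1/88)*(-57 + 88) = 25641 + (1/18)*(-1/88)*31 = 25641 - 31/1584 = 40615313/1584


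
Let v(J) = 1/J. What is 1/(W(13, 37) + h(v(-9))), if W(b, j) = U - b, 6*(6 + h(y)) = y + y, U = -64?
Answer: -27/2242 ≈ -0.012043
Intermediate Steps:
h(y) = -6 + y/3 (h(y) = -6 + (y + y)/6 = -6 + (2*y)/6 = -6 + y/3)
W(b, j) = -64 - b
1/(W(13, 37) + h(v(-9))) = 1/((-64 - 1*13) + (-6 + (⅓)/(-9))) = 1/((-64 - 13) + (-6 + (⅓)*(-⅑))) = 1/(-77 + (-6 - 1/27)) = 1/(-77 - 163/27) = 1/(-2242/27) = -27/2242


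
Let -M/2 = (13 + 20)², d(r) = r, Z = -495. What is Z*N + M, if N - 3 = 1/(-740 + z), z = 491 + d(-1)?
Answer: -183051/50 ≈ -3661.0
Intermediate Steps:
M = -2178 (M = -2*(13 + 20)² = -2*33² = -2*1089 = -2178)
z = 490 (z = 491 - 1 = 490)
N = 749/250 (N = 3 + 1/(-740 + 490) = 3 + 1/(-250) = 3 - 1/250 = 749/250 ≈ 2.9960)
Z*N + M = -495*749/250 - 2178 = -74151/50 - 2178 = -183051/50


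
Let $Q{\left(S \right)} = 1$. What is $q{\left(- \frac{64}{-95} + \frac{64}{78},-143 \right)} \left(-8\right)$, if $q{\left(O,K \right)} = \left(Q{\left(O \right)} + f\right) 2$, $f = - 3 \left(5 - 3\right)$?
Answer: $80$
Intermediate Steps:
$f = -6$ ($f = \left(-3\right) 2 = -6$)
$q{\left(O,K \right)} = -10$ ($q{\left(O,K \right)} = \left(1 - 6\right) 2 = \left(-5\right) 2 = -10$)
$q{\left(- \frac{64}{-95} + \frac{64}{78},-143 \right)} \left(-8\right) = \left(-10\right) \left(-8\right) = 80$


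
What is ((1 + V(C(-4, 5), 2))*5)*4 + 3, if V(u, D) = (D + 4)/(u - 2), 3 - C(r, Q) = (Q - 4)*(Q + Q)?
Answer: 29/3 ≈ 9.6667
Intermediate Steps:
C(r, Q) = 3 - 2*Q*(-4 + Q) (C(r, Q) = 3 - (Q - 4)*(Q + Q) = 3 - (-4 + Q)*2*Q = 3 - 2*Q*(-4 + Q))
V(u, D) = (4 + D)/(-2 + u)
((1 + V(C(-4, 5), 2))*5)*4 + 3 = ((1 + (4 + 2)/(-2 + (3 - 2*5² + 8*5)))*5)*4 + 3 = ((1 + 6/(-2 + (3 - 2*25 + 40)))*5)*4 + 3 = ((1 + 6/(-2 + (3 - 50 + 40)))*5)*4 + 3 = ((1 + 6/(-2 - 7))*5)*4 + 3 = ((1 + 6/(-9))*5)*4 + 3 = ((1 - ⅑*6)*5)*4 + 3 = ((1 - ⅔)*5)*4 + 3 = ((⅓)*5)*4 + 3 = (5/3)*4 + 3 = 20/3 + 3 = 29/3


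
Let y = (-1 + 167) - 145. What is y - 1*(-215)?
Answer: 236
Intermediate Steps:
y = 21 (y = 166 - 145 = 21)
y - 1*(-215) = 21 - 1*(-215) = 21 + 215 = 236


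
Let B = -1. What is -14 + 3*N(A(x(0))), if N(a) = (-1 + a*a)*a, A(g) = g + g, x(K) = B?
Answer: -32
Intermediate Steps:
x(K) = -1
A(g) = 2*g
N(a) = a*(-1 + a²) (N(a) = (-1 + a²)*a = a*(-1 + a²))
-14 + 3*N(A(x(0))) = -14 + 3*((2*(-1))³ - 2*(-1)) = -14 + 3*((-2)³ - 1*(-2)) = -14 + 3*(-8 + 2) = -14 + 3*(-6) = -14 - 18 = -32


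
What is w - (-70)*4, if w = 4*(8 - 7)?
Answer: 284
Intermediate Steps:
w = 4 (w = 4*1 = 4)
w - (-70)*4 = 4 - (-70)*4 = 4 - 1*(-280) = 4 + 280 = 284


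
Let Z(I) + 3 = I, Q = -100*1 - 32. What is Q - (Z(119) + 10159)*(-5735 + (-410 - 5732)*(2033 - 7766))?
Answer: -361745256657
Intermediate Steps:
Q = -132 (Q = -100 - 32 = -132)
Z(I) = -3 + I
Q - (Z(119) + 10159)*(-5735 + (-410 - 5732)*(2033 - 7766)) = -132 - ((-3 + 119) + 10159)*(-5735 + (-410 - 5732)*(2033 - 7766)) = -132 - (116 + 10159)*(-5735 - 6142*(-5733)) = -132 - 10275*(-5735 + 35212086) = -132 - 10275*35206351 = -132 - 1*361745256525 = -132 - 361745256525 = -361745256657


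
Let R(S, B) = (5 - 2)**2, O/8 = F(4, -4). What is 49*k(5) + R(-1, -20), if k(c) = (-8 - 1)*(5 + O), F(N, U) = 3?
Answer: -12780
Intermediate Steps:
O = 24 (O = 8*3 = 24)
R(S, B) = 9 (R(S, B) = 3**2 = 9)
k(c) = -261 (k(c) = (-8 - 1)*(5 + 24) = -9*29 = -261)
49*k(5) + R(-1, -20) = 49*(-261) + 9 = -12789 + 9 = -12780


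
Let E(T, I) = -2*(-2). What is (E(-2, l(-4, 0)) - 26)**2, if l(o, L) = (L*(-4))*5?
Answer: 484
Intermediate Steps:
l(o, L) = -20*L (l(o, L) = -4*L*5 = -20*L)
E(T, I) = 4
(E(-2, l(-4, 0)) - 26)**2 = (4 - 26)**2 = (-22)**2 = 484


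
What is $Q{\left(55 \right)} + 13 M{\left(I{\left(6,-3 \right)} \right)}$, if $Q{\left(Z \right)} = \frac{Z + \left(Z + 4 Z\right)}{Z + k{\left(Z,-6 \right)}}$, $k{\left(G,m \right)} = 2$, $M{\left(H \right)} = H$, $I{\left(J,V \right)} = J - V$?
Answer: $\frac{2333}{19} \approx 122.79$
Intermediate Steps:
$Q{\left(Z \right)} = \frac{6 Z}{2 + Z}$ ($Q{\left(Z \right)} = \frac{Z + \left(Z + 4 Z\right)}{Z + 2} = \frac{Z + 5 Z}{2 + Z} = \frac{6 Z}{2 + Z}$)
$Q{\left(55 \right)} + 13 M{\left(I{\left(6,-3 \right)} \right)} = 6 \cdot 55 \frac{1}{2 + 55} + 13 \left(6 - -3\right) = 6 \cdot 55 \cdot \frac{1}{57} + 13 \left(6 + 3\right) = 6 \cdot 55 \cdot \frac{1}{57} + 13 \cdot 9 = \frac{110}{19} + 117 = \frac{2333}{19}$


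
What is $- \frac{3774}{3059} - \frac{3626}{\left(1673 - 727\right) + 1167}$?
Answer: $- \frac{19066396}{6463667} \approx -2.9498$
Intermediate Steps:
$- \frac{3774}{3059} - \frac{3626}{\left(1673 - 727\right) + 1167} = \left(-3774\right) \frac{1}{3059} - \frac{3626}{946 + 1167} = - \frac{3774}{3059} - \frac{3626}{2113} = - \frac{19066396}{6463667}$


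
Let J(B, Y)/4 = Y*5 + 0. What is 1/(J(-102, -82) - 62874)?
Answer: -1/64514 ≈ -1.5501e-5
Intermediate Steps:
J(B, Y) = 20*Y (J(B, Y) = 4*(Y*5 + 0) = 4*(5*Y + 0) = 4*(5*Y) = 20*Y)
1/(J(-102, -82) - 62874) = 1/(20*(-82) - 62874) = 1/(-1640 - 62874) = 1/(-64514) = -1/64514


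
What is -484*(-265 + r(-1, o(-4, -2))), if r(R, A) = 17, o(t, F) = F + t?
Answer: 120032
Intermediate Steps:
-484*(-265 + r(-1, o(-4, -2))) = -484*(-265 + 17) = -484*(-248) = 120032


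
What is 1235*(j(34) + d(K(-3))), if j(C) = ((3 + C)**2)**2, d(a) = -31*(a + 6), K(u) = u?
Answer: 2314473980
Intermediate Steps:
d(a) = -186 - 31*a (d(a) = -31*(6 + a) = -186 - 31*a)
j(C) = (3 + C)**4
1235*(j(34) + d(K(-3))) = 1235*((3 + 34)**4 + (-186 - 31*(-3))) = 1235*(37**4 + (-186 + 93)) = 1235*(1874161 - 93) = 1235*1874068 = 2314473980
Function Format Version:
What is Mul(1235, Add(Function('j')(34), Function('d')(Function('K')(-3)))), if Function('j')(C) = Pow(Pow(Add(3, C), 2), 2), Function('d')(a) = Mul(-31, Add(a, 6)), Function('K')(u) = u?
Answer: 2314473980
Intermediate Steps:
Function('d')(a) = Add(-186, Mul(-31, a)) (Function('d')(a) = Mul(-31, Add(6, a)) = Add(-186, Mul(-31, a)))
Function('j')(C) = Pow(Add(3, C), 4)
Mul(1235, Add(Function('j')(34), Function('d')(Function('K')(-3)))) = Mul(1235, Add(Pow(Add(3, 34), 4), Add(-186, Mul(-31, -3)))) = Mul(1235, Add(Pow(37, 4), Add(-186, 93))) = Mul(1235, Add(1874161, -93)) = Mul(1235, 1874068) = 2314473980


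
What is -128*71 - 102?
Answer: -9190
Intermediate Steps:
-128*71 - 102 = -9088 - 102 = -9190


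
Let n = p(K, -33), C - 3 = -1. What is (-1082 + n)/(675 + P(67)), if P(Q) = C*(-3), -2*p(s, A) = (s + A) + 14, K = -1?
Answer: -1072/669 ≈ -1.6024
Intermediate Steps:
C = 2 (C = 3 - 1 = 2)
p(s, A) = -7 - A/2 - s/2 (p(s, A) = -((s + A) + 14)/2 = -((A + s) + 14)/2 = -(14 + A + s)/2 = -7 - A/2 - s/2)
P(Q) = -6 (P(Q) = 2*(-3) = -6)
n = 10 (n = -7 - 1/2*(-33) - 1/2*(-1) = -7 + 33/2 + 1/2 = 10)
(-1082 + n)/(675 + P(67)) = (-1082 + 10)/(675 - 6) = -1072/669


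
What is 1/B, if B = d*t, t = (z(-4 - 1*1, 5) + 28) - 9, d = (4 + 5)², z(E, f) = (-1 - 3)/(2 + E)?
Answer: 1/1647 ≈ 0.00060716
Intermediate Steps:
z(E, f) = -4/(2 + E)
d = 81 (d = 9² = 81)
t = 61/3 (t = (-4/(2 + (-4 - 1*1)) + 28) - 9 = (-4/(2 + (-4 - 1)) + 28) - 9 = (-4/(2 - 5) + 28) - 9 = (-4/(-3) + 28) - 9 = (-4*(-⅓) + 28) - 9 = (4/3 + 28) - 9 = 88/3 - 9 = 61/3 ≈ 20.333)
B = 1647 (B = 81*(61/3) = 1647)
1/B = 1/1647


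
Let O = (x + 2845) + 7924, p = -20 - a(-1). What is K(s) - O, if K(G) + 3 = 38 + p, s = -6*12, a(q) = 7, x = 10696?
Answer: -21457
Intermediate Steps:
p = -27 (p = -20 - 1*7 = -20 - 7 = -27)
s = -72
K(G) = 8 (K(G) = -3 + (38 - 27) = -3 + 11 = 8)
O = 21465 (O = (10696 + 2845) + 7924 = 13541 + 7924 = 21465)
K(s) - O = 8 - 1*21465 = 8 - 21465 = -21457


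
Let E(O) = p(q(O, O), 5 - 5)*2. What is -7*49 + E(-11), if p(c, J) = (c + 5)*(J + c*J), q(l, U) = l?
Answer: -343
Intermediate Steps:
p(c, J) = (5 + c)*(J + J*c)
E(O) = 0 (E(O) = ((5 - 5)*(5 + O² + 6*O))*2 = (0*(5 + O² + 6*O))*2 = 0*2 = 0)
-7*49 + E(-11) = -7*49 + 0 = -343 + 0 = -343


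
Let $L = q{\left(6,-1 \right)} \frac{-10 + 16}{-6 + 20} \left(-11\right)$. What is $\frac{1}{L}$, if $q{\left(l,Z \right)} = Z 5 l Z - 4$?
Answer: $- \frac{7}{858} \approx -0.0081585$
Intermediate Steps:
$q{\left(l,Z \right)} = -4 + 5 l Z^{2}$ ($q{\left(l,Z \right)} = 5 Z l Z - 4 = 5 l Z^{2} - 4 = -4 + 5 l Z^{2}$)
$L = - \frac{858}{7}$ ($L = \left(-4 + 5 \cdot 6 \left(-1\right)^{2}\right) \frac{-10 + 16}{-6 + 20} \left(-11\right) = \left(-4 + 5 \cdot 6 \cdot 1\right) \frac{6}{14} \left(-11\right) = \left(-4 + 30\right) 6 \cdot \frac{1}{14} \left(-11\right) = 26 \cdot \frac{3}{7} \left(-11\right) = \frac{78}{7} \left(-11\right) = - \frac{858}{7} \approx -122.57$)
$\frac{1}{L} = \frac{1}{- \frac{858}{7}} = - \frac{7}{858}$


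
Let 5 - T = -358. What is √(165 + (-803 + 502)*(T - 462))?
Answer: 2*√7491 ≈ 173.10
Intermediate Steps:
T = 363 (T = 5 - 1*(-358) = 5 + 358 = 363)
√(165 + (-803 + 502)*(T - 462)) = √(165 + (-803 + 502)*(363 - 462)) = √(165 - 301*(-99)) = √(165 + 29799) = √29964 = 2*√7491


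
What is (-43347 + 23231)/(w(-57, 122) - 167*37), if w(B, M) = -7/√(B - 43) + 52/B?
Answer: 40389981006000/12408358661701 + 4574981880*I/12408358661701 ≈ 3.2551 + 0.0003687*I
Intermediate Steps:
w(B, M) = -7/√(-43 + B) + 52/B
(-43347 + 23231)/(w(-57, 122) - 167*37) = (-43347 + 23231)/((-7/√(-43 - 57) + 52/(-57)) - 167*37) = -20116/((-(-7)*I/10 + 52*(-1/57)) - 6179) = -20116/((-(-7)*I/10 - 52/57) - 6179) = -20116/((7*I/10 - 52/57) - 6179) = -20116/((-52/57 + 7*I/10) - 6179) = -20116*324900*(-352255/57 - 7*I/10)/12408358661701 = -6535688400*(-352255/57 - 7*I/10)/12408358661701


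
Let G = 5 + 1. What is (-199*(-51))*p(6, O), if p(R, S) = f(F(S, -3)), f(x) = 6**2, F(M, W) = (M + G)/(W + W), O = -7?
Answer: 365364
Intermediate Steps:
G = 6
F(M, W) = (6 + M)/(2*W) (F(M, W) = (M + 6)/(W + W) = (6 + M)/((2*W)) = (6 + M)*(1/(2*W)) = (6 + M)/(2*W))
f(x) = 36
p(R, S) = 36
(-199*(-51))*p(6, O) = -199*(-51)*36 = 10149*36 = 365364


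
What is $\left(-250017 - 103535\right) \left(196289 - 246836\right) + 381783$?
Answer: $17871374727$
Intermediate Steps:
$\left(-250017 - 103535\right) \left(196289 - 246836\right) + 381783 = \left(-353552\right) \left(-50547\right) + 381783 = 17870992944 + 381783 = 17871374727$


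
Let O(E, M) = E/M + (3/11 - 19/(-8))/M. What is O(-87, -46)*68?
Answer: 126191/1012 ≈ 124.69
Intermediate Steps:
O(E, M) = 233/(88*M) + E/M (O(E, M) = E/M + (3*(1/11) - 19*(-1/8))/M = E/M + (3/11 + 19/8)/M = E/M + 233/(88*M) = 233/(88*M) + E/M)
O(-87, -46)*68 = ((233/88 - 87)/(-46))*68 = -1/46*(-7423/88)*68 = (7423/4048)*68 = 126191/1012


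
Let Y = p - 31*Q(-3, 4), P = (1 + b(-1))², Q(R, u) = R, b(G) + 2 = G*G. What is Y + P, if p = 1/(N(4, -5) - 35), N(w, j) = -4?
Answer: 3626/39 ≈ 92.974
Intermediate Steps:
b(G) = -2 + G² (b(G) = -2 + G*G = -2 + G²)
p = -1/39 (p = 1/(-4 - 35) = 1/(-39) = -1/39 ≈ -0.025641)
P = 0 (P = (1 + (-2 + (-1)²))² = (1 + (-2 + 1))² = (1 - 1)² = 0² = 0)
Y = 3626/39 (Y = -1/39 - 31*(-3) = -1/39 + 93 = 3626/39 ≈ 92.974)
Y + P = 3626/39 + 0 = 3626/39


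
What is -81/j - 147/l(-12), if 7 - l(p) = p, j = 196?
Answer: -30351/3724 ≈ -8.1501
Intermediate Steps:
l(p) = 7 - p
-81/j - 147/l(-12) = -81/196 - 147/(7 - 1*(-12)) = -81*1/196 - 147/(7 + 12) = -81/196 - 147/19 = -30351/3724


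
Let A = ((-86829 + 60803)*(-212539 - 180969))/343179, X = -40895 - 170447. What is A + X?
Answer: -62286697010/343179 ≈ -1.8150e+5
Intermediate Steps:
X = -211342
A = 10241439208/343179 (A = -26026*(-393508)*(1/343179) = 10241439208*(1/343179) = 10241439208/343179 ≈ 29843.)
A + X = 10241439208/343179 - 211342 = -62286697010/343179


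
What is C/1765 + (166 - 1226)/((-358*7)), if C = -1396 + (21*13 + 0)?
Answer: -471669/2211545 ≈ -0.21328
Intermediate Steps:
C = -1123 (C = -1396 + (273 + 0) = -1396 + 273 = -1123)
C/1765 + (166 - 1226)/((-358*7)) = -1123/1765 + (166 - 1226)/((-358*7)) = -1123*1/1765 - 1060/(-2506) = -1123/1765 - 1060*(-1/2506) = -1123/1765 + 530/1253 = -471669/2211545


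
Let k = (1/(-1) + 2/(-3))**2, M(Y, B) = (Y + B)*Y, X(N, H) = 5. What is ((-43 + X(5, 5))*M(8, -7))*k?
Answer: -7600/9 ≈ -844.44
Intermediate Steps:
M(Y, B) = Y*(B + Y) (M(Y, B) = (B + Y)*Y = Y*(B + Y))
k = 25/9 (k = (1*(-1) + 2*(-1/3))**2 = (-1 - 2/3)**2 = (-5/3)**2 = 25/9 ≈ 2.7778)
((-43 + X(5, 5))*M(8, -7))*k = ((-43 + 5)*(8*(-7 + 8)))*(25/9) = -304*(25/9) = -38*8*(25/9) = -304*25/9 = -7600/9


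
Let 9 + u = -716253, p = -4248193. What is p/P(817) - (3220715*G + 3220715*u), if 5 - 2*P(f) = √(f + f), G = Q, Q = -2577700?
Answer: 17069740774415400/1609 + 8496386*√1634/1609 ≈ 1.0609e+13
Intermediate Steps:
u = -716262 (u = -9 - 716253 = -716262)
G = -2577700
P(f) = 5/2 - √2*√f/2 (P(f) = 5/2 - √(f + f)/2 = 5/2 - √2*√f/2)
p/P(817) - (3220715*G + 3220715*u) = -4248193/(5/2 - √2*√817/2) - 3220715/(1/(-716262 - 2577700)) = -4248193/(5/2 - √1634/2) - 3220715/(1/(-3293962)) = -4248193/(5/2 - √1634/2) - 3220715/(-1/3293962) = -4248193/(5/2 - √1634/2) - 3220715*(-3293962) = -4248193/(5/2 - √1634/2) + 10608912822830 = 10608912822830 - 4248193/(5/2 - √1634/2)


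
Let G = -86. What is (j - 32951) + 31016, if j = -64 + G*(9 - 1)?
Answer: -2687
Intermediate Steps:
j = -752 (j = -64 - 86*(9 - 1) = -64 - 86*8 = -64 - 688 = -752)
(j - 32951) + 31016 = (-752 - 32951) + 31016 = -33703 + 31016 = -2687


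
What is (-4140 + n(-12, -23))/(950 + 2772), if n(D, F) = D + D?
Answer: -2082/1861 ≈ -1.1188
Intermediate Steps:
n(D, F) = 2*D
(-4140 + n(-12, -23))/(950 + 2772) = (-4140 + 2*(-12))/(950 + 2772) = (-4140 - 24)/3722 = -4164*1/3722 = -2082/1861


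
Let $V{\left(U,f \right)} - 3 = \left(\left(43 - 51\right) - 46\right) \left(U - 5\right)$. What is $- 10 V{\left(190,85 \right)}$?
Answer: $99870$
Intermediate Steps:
$V{\left(U,f \right)} = 273 - 54 U$ ($V{\left(U,f \right)} = 3 + \left(\left(43 - 51\right) - 46\right) \left(U - 5\right) = 3 + \left(-8 - 46\right) \left(-5 + U\right) = 3 - 54 \left(-5 + U\right) = 3 - \left(-270 + 54 U\right) = 273 - 54 U$)
$- 10 V{\left(190,85 \right)} = - 10 \left(273 - 10260\right) = \left(-10\right) \left(-9987\right) = 99870$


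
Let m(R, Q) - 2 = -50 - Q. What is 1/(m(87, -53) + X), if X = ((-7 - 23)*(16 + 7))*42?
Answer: -1/28975 ≈ -3.4512e-5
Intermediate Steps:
m(R, Q) = -48 - Q (m(R, Q) = 2 + (-50 - Q) = -48 - Q)
X = -28980 (X = -30*23*42 = -690*42 = -28980)
1/(m(87, -53) + X) = 1/((-48 - 1*(-53)) - 28980) = 1/((-48 + 53) - 28980) = 1/(5 - 28980) = 1/(-28975) = -1/28975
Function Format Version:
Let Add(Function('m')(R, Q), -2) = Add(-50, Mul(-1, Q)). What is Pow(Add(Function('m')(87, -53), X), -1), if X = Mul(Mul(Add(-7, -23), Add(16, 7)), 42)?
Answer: Rational(-1, 28975) ≈ -3.4512e-5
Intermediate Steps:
Function('m')(R, Q) = Add(-48, Mul(-1, Q)) (Function('m')(R, Q) = Add(2, Add(-50, Mul(-1, Q))) = Add(-48, Mul(-1, Q)))
X = -28980 (X = Mul(Mul(-30, 23), 42) = Mul(-690, 42) = -28980)
Pow(Add(Function('m')(87, -53), X), -1) = Pow(Add(Add(-48, Mul(-1, -53)), -28980), -1) = Pow(Add(Add(-48, 53), -28980), -1) = Pow(Add(5, -28980), -1) = Pow(-28975, -1) = Rational(-1, 28975)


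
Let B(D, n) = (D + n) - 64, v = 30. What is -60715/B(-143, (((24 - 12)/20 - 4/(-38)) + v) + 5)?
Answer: 5767925/16273 ≈ 354.45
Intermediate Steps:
B(D, n) = -64 + D + n
-60715/B(-143, (((24 - 12)/20 - 4/(-38)) + v) + 5) = -60715/(-64 - 143 + ((((24 - 12)/20 - 4/(-38)) + 30) + 5)) = -60715/(-64 - 143 + (((12*(1/20) - 4*(-1/38)) + 30) + 5)) = -60715/(-64 - 143 + (((⅗ + 2/19) + 30) + 5)) = -60715/(-64 - 143 + ((67/95 + 30) + 5)) = -60715/(-64 - 143 + (2917/95 + 5)) = -60715/(-64 - 143 + 3392/95) = -60715/(-16273/95) = -60715*(-95/16273) = 5767925/16273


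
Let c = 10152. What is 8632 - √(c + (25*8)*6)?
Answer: 8632 - 2*√2838 ≈ 8525.5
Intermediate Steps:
8632 - √(c + (25*8)*6) = 8632 - √(10152 + (25*8)*6) = 8632 - √(10152 + 200*6) = 8632 - √(10152 + 1200) = 8632 - √11352 = 8632 - 2*√2838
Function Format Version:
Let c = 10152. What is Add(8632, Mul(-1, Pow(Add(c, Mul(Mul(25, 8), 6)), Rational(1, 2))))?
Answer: Add(8632, Mul(-2, Pow(2838, Rational(1, 2)))) ≈ 8525.5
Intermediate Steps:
Add(8632, Mul(-1, Pow(Add(c, Mul(Mul(25, 8), 6)), Rational(1, 2)))) = Add(8632, Mul(-1, Pow(Add(10152, Mul(Mul(25, 8), 6)), Rational(1, 2)))) = Add(8632, Mul(-1, Pow(Add(10152, Mul(200, 6)), Rational(1, 2)))) = Add(8632, Mul(-1, Pow(Add(10152, 1200), Rational(1, 2)))) = Add(8632, Mul(-1, Pow(11352, Rational(1, 2)))) = Add(8632, Mul(-1, Mul(2, Pow(2838, Rational(1, 2))))) = Add(8632, Mul(-2, Pow(2838, Rational(1, 2))))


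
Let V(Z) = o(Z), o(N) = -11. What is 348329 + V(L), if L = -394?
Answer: 348318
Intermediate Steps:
V(Z) = -11
348329 + V(L) = 348329 - 11 = 348318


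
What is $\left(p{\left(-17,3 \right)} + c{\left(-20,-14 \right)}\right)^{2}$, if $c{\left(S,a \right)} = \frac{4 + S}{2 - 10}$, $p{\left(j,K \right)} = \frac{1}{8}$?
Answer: $\frac{289}{64} \approx 4.5156$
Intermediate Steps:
$p{\left(j,K \right)} = \frac{1}{8}$
$c{\left(S,a \right)} = - \frac{1}{2} - \frac{S}{8}$ ($c{\left(S,a \right)} = \frac{4 + S}{-8} = \left(4 + S\right) \left(- \frac{1}{8}\right) = - \frac{1}{2} - \frac{S}{8}$)
$\left(p{\left(-17,3 \right)} + c{\left(-20,-14 \right)}\right)^{2} = \left(\frac{1}{8} - -2\right)^{2} = \left(\frac{1}{8} + \left(- \frac{1}{2} + \frac{5}{2}\right)\right)^{2} = \left(\frac{1}{8} + 2\right)^{2} = \left(\frac{17}{8}\right)^{2} = \frac{289}{64}$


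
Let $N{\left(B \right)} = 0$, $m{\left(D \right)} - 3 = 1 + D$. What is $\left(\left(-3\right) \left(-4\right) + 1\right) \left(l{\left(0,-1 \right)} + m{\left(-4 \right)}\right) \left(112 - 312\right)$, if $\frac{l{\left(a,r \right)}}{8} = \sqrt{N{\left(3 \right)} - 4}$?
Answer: $- 41600 i \approx - 41600.0 i$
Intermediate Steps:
$m{\left(D \right)} = 4 + D$ ($m{\left(D \right)} = 3 + \left(1 + D\right) = 4 + D$)
$l{\left(a,r \right)} = 16 i$ ($l{\left(a,r \right)} = 8 \sqrt{0 - 4} = 8 \sqrt{-4} = 8 \cdot 2 i = 16 i$)
$\left(\left(-3\right) \left(-4\right) + 1\right) \left(l{\left(0,-1 \right)} + m{\left(-4 \right)}\right) \left(112 - 312\right) = \left(\left(-3\right) \left(-4\right) + 1\right) \left(16 i + \left(4 - 4\right)\right) \left(112 - 312\right) = \left(12 + 1\right) \left(16 i + 0\right) \left(-200\right) = 13 \cdot 16 i \left(-200\right) = 208 i \left(-200\right) = - 41600 i$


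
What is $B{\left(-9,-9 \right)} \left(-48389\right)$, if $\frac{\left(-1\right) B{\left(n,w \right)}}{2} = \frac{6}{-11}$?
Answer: $-52788$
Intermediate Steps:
$B{\left(n,w \right)} = \frac{12}{11}$ ($B{\left(n,w \right)} = - 2 \frac{6}{-11} = - 2 \cdot 6 \left(- \frac{1}{11}\right) = \left(-2\right) \left(- \frac{6}{11}\right) = \frac{12}{11}$)
$B{\left(-9,-9 \right)} \left(-48389\right) = \frac{12}{11} \left(-48389\right) = -52788$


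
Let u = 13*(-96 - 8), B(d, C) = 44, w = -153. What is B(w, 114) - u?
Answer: 1396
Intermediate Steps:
u = -1352 (u = 13*(-104) = -1352)
B(w, 114) - u = 44 - 1*(-1352) = 44 + 1352 = 1396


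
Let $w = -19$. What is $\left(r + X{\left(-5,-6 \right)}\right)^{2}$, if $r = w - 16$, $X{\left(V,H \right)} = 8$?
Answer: $729$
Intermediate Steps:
$r = -35$ ($r = -19 - 16 = -35$)
$\left(r + X{\left(-5,-6 \right)}\right)^{2} = \left(-35 + 8\right)^{2} = \left(-27\right)^{2} = 729$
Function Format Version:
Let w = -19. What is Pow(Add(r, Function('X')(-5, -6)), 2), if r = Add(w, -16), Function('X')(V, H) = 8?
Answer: 729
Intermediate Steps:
r = -35 (r = Add(-19, -16) = -35)
Pow(Add(r, Function('X')(-5, -6)), 2) = Pow(Add(-35, 8), 2) = Pow(-27, 2) = 729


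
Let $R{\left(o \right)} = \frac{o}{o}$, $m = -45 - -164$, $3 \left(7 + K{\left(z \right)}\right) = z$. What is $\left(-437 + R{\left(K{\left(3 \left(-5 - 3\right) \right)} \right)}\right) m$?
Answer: $-51884$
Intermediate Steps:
$K{\left(z \right)} = -7 + \frac{z}{3}$
$m = 119$ ($m = -45 + 164 = 119$)
$R{\left(o \right)} = 1$
$\left(-437 + R{\left(K{\left(3 \left(-5 - 3\right) \right)} \right)}\right) m = \left(-437 + 1\right) 119 = \left(-436\right) 119 = -51884$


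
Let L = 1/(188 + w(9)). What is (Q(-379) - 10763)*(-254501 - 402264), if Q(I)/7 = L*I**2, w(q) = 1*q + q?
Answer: 795796239615/206 ≈ 3.8631e+9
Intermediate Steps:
w(q) = 2*q (w(q) = q + q = 2*q)
L = 1/206 (L = 1/(188 + 2*9) = 1/(188 + 18) = 1/206 ≈ 0.0048544)
Q(I) = 7*I**2/206 (Q(I) = 7*(I**2/206) = 7*I**2/206)
(Q(-379) - 10763)*(-254501 - 402264) = ((7/206)*(-379)**2 - 10763)*(-254501 - 402264) = ((7/206)*143641 - 10763)*(-656765) = (1005487/206 - 10763)*(-656765) = -1211691/206*(-656765) = 795796239615/206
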